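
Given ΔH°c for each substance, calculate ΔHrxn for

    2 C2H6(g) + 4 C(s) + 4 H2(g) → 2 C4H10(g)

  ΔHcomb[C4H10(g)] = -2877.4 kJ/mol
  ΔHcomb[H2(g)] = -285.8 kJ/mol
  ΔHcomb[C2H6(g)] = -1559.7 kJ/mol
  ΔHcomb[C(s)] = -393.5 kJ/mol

ΔHrxn = -81.8 kJ/mol

Using ΔH = Σ nΔHc°(reactants) − Σ nΔHc°(products):
= [2·(-1559.7) + 4·(-393.5) + 4·(-285.8)] − [2·(-2877.4)]
= -81.8 kJ/mol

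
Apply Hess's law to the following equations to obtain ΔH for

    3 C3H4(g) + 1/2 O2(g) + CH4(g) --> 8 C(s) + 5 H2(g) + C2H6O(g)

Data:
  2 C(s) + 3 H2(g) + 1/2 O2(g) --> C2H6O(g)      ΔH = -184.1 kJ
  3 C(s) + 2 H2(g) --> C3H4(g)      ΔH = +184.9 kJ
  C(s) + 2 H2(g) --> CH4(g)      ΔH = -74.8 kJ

ΔH = -664.0 kJ

equation 1 as written: -184.1 kJ
equation 2 reversed and × 3: (-3)·(+184.9) = -554.7 kJ
equation 3 reversed: +74.8 kJ
Summing the manipulated equations, ΔH = (1)·(-184.1) + (-3)·(+184.9) + (-1)·(-74.8) = -664.0 kJ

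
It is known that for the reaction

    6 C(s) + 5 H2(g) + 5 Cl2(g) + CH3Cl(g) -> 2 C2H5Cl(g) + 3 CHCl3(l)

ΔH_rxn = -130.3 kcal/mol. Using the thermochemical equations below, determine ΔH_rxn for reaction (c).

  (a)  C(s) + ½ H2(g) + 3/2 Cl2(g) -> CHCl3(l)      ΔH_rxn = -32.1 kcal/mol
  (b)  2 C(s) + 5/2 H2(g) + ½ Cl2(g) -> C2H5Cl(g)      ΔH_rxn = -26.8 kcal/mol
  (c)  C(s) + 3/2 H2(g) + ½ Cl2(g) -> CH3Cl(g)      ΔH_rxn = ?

(a) × 3 (scale by 3 for the 3 CHCl3(l)): (3)·(-32.1) = -96.3 kcal/mol
(b) × 2 (scale by 2 for the 2 C2H5Cl(g)): (2)·(-26.8) = -53.6 kcal/mol
(c) reversed (CH3Cl(g) must end up as a reactant): contributes −x
-130.3 = (-96.3) + (-53.6) − x
x = (-130.3 − (-149.9)) / (-1) = -19.6 kcal/mol

ΔH_rxn = -19.6 kcal/mol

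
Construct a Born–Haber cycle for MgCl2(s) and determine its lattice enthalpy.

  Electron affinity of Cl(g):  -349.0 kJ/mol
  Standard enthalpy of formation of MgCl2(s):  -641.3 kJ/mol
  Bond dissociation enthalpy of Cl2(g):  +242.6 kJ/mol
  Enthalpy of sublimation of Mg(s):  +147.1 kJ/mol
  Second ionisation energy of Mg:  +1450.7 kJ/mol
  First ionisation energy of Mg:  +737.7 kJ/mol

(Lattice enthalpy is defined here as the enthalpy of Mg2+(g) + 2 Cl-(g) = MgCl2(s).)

U = -2521.4 kJ/mol

ΔHf° = 1·ΔHsub + 1·(ΣIE) + 1·D(Cl2) + 2·EA + U
-641.3 = 1·(+147.1) + 1·(+2188.4) + 1·(+242.6) + 2·(-349.0) + U
U = -641.3 − (+1880.1) = -2521.4 kJ/mol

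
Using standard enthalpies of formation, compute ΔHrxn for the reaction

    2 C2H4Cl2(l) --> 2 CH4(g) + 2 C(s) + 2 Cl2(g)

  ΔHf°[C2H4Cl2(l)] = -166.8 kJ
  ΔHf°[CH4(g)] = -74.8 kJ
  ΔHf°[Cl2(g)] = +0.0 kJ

ΔHrxn = 184.0 kJ

ΔH°rxn = Σ nΔHf°(products) − Σ nΔHf°(reactants).
Products: 2·(-74.8) + 2·(+0.0) + 2·(+0.0) = -149.6
Reactants: 2·(-166.8) = -333.6
ΔHrxn = (-149.6) − (-333.6) = 184.0 kJ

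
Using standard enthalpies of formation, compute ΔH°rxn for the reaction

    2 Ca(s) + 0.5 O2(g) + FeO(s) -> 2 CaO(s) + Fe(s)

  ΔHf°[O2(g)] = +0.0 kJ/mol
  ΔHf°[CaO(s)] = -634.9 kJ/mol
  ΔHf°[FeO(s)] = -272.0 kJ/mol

Products: 2·(-634.9) + 1·(+0.0) = -1269.8
Reactants: 2·(+0.0) + 1/2·(+0.0) + 1·(-272.0) = -272.0
ΔH°rxn = (-1269.8) − (-272.0) = -997.8 kJ/mol

ΔH°rxn = -997.8 kJ/mol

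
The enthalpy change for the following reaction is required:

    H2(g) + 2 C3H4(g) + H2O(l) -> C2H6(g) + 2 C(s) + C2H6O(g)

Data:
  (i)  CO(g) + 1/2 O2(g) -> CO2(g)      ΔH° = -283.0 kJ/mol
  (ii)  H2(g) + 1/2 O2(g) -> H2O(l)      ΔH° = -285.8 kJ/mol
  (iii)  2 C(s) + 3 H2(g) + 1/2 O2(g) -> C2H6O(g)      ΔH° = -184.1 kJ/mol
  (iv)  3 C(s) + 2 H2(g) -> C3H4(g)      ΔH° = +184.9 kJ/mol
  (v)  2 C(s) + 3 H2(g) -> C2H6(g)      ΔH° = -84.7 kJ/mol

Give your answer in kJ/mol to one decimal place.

ΔH° = -352.8 kJ/mol

(i): not needed (CO2(g) appears nowhere else).
(ii) reversed (reverse to put H2O(l) on the reactant side): +285.8 kJ/mol
(iii) as written (C2H6O(g) already on the product side): -184.1 kJ/mol
(iv) reversed and × 2 (C3H4(g) must end up as a reactant; scale by 2 for the 2 C3H4(g)): (-2)·(+184.9) = -369.8 kJ/mol
(v) as written (C2H6(g) already on the product side): -84.7 kJ/mol
Summing the manipulated equations, ΔH° = (-1)·(-285.8) + (1)·(-184.1) + (-2)·(+184.9) + (1)·(-84.7) = -352.8 kJ/mol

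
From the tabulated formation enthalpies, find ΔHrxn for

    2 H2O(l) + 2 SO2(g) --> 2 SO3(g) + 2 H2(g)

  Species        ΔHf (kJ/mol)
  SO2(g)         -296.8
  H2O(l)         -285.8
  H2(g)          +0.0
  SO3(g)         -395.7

ΔH°rxn = Σ nΔHf°(products) − Σ nΔHf°(reactants).
Products: 2·(-395.7) + 2·(+0.0) = -791.4
Reactants: 2·(-285.8) + 2·(-296.8) = -1165.2
ΔHrxn = (-791.4) − (-1165.2) = 373.8 kJ/mol

ΔHrxn = 373.8 kJ/mol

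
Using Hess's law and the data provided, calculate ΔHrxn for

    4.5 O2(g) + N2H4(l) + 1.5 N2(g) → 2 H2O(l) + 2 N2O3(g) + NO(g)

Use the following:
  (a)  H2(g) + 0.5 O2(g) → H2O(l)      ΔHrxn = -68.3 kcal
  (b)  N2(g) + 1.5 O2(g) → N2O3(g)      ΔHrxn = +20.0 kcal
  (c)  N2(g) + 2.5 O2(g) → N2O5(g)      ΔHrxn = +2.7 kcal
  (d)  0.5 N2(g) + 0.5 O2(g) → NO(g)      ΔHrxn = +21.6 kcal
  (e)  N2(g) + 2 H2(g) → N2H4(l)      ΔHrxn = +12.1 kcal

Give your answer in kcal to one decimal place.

(a) × 2: (2)·(-68.3) = -136.6 kcal
(b) × 2: (2)·(+20.0) = +40.0 kcal
(c): not needed.
(d) as written: +21.6 kcal
(e) reversed: -12.1 kcal
ΔHrxn = (-136.6) + (+40.0) + (+21.6) + (-12.1) = -87.1 kcal

ΔHrxn = -87.1 kcal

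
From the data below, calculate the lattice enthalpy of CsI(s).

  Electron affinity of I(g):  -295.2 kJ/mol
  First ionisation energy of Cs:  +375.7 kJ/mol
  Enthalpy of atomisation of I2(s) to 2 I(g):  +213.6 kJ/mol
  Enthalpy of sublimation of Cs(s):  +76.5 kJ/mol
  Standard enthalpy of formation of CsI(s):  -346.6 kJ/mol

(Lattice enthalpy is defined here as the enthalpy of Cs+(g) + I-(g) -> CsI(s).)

U = -610.4 kJ/mol

ΔHf° = 1·ΔHsub + 1·(ΣIE) + 1/2·D(I2) + 1·EA + U
-346.6 = 1·(+76.5) + 1·(+375.7) + 1/2·(+213.6) + 1·(-295.2) + U
U = -346.6 − (+263.8) = -610.4 kJ/mol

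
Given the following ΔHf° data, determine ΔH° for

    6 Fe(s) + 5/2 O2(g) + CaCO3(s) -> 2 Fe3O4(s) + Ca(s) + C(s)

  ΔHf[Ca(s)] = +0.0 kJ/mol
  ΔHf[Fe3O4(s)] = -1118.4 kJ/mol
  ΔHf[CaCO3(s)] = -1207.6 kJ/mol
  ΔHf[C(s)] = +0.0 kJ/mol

ΔH° = -1029.2 kJ/mol

Products: 2·(-1118.4) + 1·(+0.0) + 1·(+0.0) = -2236.8
Reactants: 6·(+0.0) + 5/2·(+0.0) + 1·(-1207.6) = -1207.6
ΔH° = (-2236.8) − (-1207.6) = -1029.2 kJ/mol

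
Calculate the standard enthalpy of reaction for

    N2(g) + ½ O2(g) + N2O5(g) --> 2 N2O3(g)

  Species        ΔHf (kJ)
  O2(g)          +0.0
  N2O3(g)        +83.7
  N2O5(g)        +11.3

ΔH_rxn = 156.1 kJ

Products: 2·(+83.7) = +167.4
Reactants: 1·(+0.0) + 1/2·(+0.0) + 1·(+11.3) = +11.3
ΔH_rxn = (+167.4) − (+11.3) = 156.1 kJ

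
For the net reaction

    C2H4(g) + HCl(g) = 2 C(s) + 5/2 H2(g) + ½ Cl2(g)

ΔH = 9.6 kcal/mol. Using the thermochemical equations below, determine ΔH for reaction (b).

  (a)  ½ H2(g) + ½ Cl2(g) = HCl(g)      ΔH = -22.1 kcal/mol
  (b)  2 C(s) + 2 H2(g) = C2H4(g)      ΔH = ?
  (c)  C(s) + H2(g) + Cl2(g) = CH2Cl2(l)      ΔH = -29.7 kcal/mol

(a) reversed (HCl(g) must end up as a reactant): +22.1 kcal/mol
(b) reversed (C2H4(g) must end up as a reactant): contributes −x
(c): not needed (CH2Cl2(l) appears nowhere else).
+9.6 = (+22.1) − x
x = (+9.6 − (+22.1)) / (-1) = 12.5 kcal/mol

ΔH = 12.5 kcal/mol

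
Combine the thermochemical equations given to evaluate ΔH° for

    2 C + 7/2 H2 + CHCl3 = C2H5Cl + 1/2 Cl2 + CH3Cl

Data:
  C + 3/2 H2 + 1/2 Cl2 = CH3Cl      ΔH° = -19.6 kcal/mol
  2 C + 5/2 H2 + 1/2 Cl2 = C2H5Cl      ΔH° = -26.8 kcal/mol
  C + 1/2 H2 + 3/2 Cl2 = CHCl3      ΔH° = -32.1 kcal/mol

equation 1 as written: -19.6 kcal/mol
equation 2 as written: -26.8 kcal/mol
equation 3 reversed: +32.1 kcal/mol
Combining the equations, ΔH° = (-19.6) + (-26.8) + (+32.1) = -14.3 kcal/mol

ΔH° = -14.3 kcal/mol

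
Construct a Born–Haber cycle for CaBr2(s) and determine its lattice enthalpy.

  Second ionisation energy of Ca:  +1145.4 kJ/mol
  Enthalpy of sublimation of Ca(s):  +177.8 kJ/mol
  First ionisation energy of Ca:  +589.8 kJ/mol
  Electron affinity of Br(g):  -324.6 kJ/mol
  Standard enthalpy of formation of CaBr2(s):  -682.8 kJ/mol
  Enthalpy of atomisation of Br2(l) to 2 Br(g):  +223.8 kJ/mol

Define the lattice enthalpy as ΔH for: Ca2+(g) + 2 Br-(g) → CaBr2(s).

ΔHf° = 1·ΔHsub + 1·(ΣIE) + 1·D(Br2) + 2·EA + U
-682.8 = 1·(+177.8) + 1·(+1735.2) + 1·(+223.8) + 2·(-324.6) + U
U = -682.8 − (+1487.6) = -2170.4 kJ/mol

U = -2170.4 kJ/mol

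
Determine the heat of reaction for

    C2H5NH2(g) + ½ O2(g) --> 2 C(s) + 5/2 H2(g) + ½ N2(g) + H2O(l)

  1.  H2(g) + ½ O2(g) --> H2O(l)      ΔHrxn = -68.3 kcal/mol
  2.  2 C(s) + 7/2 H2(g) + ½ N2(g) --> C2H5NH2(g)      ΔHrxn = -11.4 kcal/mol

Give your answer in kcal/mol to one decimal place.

ΔHrxn = -56.9 kcal/mol

eq. 1 as written: -68.3 kcal/mol
eq. 2 reversed: +11.4 kcal/mol
By Hess's law, ΔHrxn = (-68.3) + (+11.4) = -56.9 kcal/mol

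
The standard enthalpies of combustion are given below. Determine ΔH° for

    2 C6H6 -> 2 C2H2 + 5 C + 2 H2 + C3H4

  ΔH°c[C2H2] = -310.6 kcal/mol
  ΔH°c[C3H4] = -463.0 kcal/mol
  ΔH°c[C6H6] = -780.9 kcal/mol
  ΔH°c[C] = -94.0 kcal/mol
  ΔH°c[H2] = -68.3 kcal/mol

ΔH° = 129.0 kcal/mol

Using ΔH = Σ nΔHc°(reactants) − Σ nΔHc°(products):
= [2·(-780.9)] − [2·(-310.6) + 5·(-94.0) + 2·(-68.3) + 1·(-463.0)]
= 129.0 kcal/mol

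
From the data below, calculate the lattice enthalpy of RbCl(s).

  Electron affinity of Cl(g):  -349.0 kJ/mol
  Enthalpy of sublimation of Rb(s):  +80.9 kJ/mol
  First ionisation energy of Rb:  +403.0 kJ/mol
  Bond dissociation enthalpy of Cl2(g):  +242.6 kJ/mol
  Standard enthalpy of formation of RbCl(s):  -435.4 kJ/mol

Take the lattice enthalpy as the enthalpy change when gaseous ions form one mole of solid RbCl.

U = -691.6 kJ/mol

ΔHf° = 1·ΔHsub + 1·(ΣIE) + 1/2·D(Cl2) + 1·EA + U
-435.4 = 1·(+80.9) + 1·(+403.0) + 1/2·(+242.6) + 1·(-349.0) + U
U = -435.4 − (+256.2) = -691.6 kJ/mol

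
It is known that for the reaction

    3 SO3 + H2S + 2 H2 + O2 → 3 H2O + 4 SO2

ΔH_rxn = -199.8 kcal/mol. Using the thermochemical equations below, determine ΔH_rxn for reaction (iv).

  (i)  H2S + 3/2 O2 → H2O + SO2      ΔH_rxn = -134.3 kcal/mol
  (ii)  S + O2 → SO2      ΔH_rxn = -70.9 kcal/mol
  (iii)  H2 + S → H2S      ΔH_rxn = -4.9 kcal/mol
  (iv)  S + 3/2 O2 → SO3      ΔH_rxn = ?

ΔH_rxn = -94.6 kcal/mol

(i) × 3: (3)·(-134.3) = -402.9 kcal/mol
(ii) as written: -70.9 kcal/mol
(iii) × 2: (2)·(-4.9) = -9.8 kcal/mol
(iv) reversed and × 3: contributes −3·x
-199.8 = (-402.9) + (-70.9) + (-9.8) − 3·x
x = (-199.8 − (-483.6)) / (-3) = -94.6 kcal/mol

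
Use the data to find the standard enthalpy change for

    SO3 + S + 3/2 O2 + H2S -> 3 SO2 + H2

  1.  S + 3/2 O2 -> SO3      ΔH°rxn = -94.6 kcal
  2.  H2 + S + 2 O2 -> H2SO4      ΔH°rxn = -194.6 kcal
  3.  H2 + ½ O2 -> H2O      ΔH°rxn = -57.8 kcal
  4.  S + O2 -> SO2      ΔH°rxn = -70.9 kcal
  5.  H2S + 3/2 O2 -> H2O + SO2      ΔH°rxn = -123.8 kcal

eq. 1 reversed (reverse to put SO3 on the reactant side): +94.6 kcal
eq. 2: not needed (H2SO4 appears nowhere else).
eq. 3 reversed: +57.8 kcal
eq. 4 × 2: (2)·(-70.9) = -141.8 kcal
eq. 5 as written (H2S already on the reactant side): -123.8 kcal
ΔH°rxn = (-1)·(-94.6) + (-1)·(-57.8) + (2)·(-70.9) + (1)·(-123.8) = -113.2 kcal

ΔH°rxn = -113.2 kcal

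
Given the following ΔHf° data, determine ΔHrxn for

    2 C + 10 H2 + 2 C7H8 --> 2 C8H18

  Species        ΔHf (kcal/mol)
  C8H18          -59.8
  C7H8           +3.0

ΔH°rxn = Σ nΔHf°(products) − Σ nΔHf°(reactants).
Products: 2·(-59.8) = -119.6
Reactants: 2·(+0.0) + 10·(+0.0) + 2·(+3.0) = +6.0
ΔHrxn = (-119.6) − (+6.0) = -125.6 kcal/mol

ΔHrxn = -125.6 kcal/mol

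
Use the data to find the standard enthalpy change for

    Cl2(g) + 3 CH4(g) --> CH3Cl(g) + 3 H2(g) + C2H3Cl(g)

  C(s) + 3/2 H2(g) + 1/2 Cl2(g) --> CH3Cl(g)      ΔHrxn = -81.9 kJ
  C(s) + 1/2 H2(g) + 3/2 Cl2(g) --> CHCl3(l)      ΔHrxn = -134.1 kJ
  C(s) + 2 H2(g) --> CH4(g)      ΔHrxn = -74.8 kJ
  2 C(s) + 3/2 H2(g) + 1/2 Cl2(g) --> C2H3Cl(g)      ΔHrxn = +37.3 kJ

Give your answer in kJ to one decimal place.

ΔHrxn = 179.8 kJ

equation 1 as written: -81.9 kJ
equation 2: not needed.
equation 3 reversed and × 3: (-3)·(-74.8) = +224.4 kJ
equation 4 as written: +37.3 kJ
Combining the equations, ΔHrxn = (1)·(-81.9) + (-3)·(-74.8) + (1)·(+37.3) = 179.8 kJ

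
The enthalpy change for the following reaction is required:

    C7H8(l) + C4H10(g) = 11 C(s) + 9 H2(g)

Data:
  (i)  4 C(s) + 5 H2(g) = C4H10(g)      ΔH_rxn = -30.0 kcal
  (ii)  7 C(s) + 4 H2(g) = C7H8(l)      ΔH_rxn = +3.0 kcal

(i) reversed: +30.0 kcal
(ii) reversed: -3.0 kcal
ΔH_rxn = (+30.0) + (-3.0) = 27.0 kcal

ΔH_rxn = 27.0 kcal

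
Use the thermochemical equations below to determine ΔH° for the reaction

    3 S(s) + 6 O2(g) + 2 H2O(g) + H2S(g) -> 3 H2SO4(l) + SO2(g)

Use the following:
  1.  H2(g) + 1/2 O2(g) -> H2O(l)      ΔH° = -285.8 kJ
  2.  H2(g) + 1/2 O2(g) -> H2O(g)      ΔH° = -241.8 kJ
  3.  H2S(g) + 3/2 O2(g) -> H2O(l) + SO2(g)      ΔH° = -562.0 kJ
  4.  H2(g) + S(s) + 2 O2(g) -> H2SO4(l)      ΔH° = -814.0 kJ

eq. 1 reversed: +285.8 kJ
eq. 2 reversed and × 2 (H2O(g) must end up as a reactant; ×2 to match 2 H2O(g) in the target): (-2)·(-241.8) = +483.6 kJ
eq. 3 as written (H2S(g) already on the reactant side): -562.0 kJ
eq. 4 × 3 (scale by 3 for the 3 H2SO4(l)): (3)·(-814.0) = -2442.0 kJ
By Hess's law, ΔH° = (+285.8) + (+483.6) + (-562.0) + (-2442.0) = -2234.6 kJ

ΔH° = -2234.6 kJ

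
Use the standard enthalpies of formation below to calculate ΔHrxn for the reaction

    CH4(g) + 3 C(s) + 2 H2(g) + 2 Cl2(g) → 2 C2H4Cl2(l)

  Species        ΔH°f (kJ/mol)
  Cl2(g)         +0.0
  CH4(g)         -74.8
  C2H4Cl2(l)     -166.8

ΔHrxn = -258.8 kJ/mol

ΔH°rxn = Σ nΔHf°(products) − Σ nΔHf°(reactants).
Products: 2·(-166.8) = -333.6
Reactants: 1·(-74.8) + 3·(+0.0) + 2·(+0.0) + 2·(+0.0) = -74.8
ΔHrxn = (-333.6) − (-74.8) = -258.8 kJ/mol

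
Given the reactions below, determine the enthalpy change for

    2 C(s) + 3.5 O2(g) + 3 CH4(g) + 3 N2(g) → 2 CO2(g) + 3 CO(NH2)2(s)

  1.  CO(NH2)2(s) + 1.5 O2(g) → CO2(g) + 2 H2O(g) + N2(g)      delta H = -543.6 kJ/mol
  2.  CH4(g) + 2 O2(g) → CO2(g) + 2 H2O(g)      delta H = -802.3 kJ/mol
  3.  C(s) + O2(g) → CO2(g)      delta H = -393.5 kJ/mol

eq. 1 reversed and × 3 (CO(NH2)2(s) must end up as a product; scale by 3 for the 3 CO(NH2)2(s)): (-3)·(-543.6) = +1630.8 kJ/mol
eq. 2 × 3 (scale by 3 for the 3 CH4(g)): (3)·(-802.3) = -2406.9 kJ/mol
eq. 3 × 2 (×2 to match 2 C(s) in the target): (2)·(-393.5) = -787.0 kJ/mol
Since enthalpy is a state function, delta H = (-3)·(-543.6) + (3)·(-802.3) + (2)·(-393.5) = -1563.1 kJ/mol

delta H = -1563.1 kJ/mol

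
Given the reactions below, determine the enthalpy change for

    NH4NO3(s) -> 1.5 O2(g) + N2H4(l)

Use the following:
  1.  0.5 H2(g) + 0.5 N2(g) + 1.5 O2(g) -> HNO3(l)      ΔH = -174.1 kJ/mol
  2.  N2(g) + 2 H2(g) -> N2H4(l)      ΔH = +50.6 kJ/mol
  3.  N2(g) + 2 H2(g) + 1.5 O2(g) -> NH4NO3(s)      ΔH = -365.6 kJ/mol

eq. 1: not needed.
eq. 2 as written: +50.6 kJ/mol
eq. 3 reversed: +365.6 kJ/mol
Combining the equations, ΔH = (1)·(+50.6) + (-1)·(-365.6) = 416.2 kJ/mol

ΔH = 416.2 kJ/mol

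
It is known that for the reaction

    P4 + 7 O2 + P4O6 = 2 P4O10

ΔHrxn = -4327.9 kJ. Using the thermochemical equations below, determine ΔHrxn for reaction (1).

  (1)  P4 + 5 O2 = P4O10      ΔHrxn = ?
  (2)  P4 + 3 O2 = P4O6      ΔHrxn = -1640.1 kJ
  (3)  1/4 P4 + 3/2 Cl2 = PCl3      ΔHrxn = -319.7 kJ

(1) × 2: contributes 2·x
(2) reversed: +1640.1 kJ
(3): not needed.
-4327.9 = (+1640.1) + 2·x
x = (-4327.9 − (+1640.1)) / (2) = -2984.0 kJ

ΔHrxn = -2984.0 kJ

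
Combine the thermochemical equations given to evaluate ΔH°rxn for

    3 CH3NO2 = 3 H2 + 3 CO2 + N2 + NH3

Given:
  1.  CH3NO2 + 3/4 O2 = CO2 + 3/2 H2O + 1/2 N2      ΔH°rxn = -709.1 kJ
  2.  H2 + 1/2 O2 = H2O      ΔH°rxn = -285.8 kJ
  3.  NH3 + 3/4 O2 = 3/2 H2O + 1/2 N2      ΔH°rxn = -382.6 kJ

ΔH°rxn = -887.3 kJ

eq. 1 × 3: (3)·(-709.1) = -2127.3 kJ
eq. 2 reversed and × 3: (-3)·(-285.8) = +857.4 kJ
eq. 3 reversed: +382.6 kJ
By Hess's law, ΔH°rxn = (3)·(-709.1) + (-3)·(-285.8) + (-1)·(-382.6) = -887.3 kJ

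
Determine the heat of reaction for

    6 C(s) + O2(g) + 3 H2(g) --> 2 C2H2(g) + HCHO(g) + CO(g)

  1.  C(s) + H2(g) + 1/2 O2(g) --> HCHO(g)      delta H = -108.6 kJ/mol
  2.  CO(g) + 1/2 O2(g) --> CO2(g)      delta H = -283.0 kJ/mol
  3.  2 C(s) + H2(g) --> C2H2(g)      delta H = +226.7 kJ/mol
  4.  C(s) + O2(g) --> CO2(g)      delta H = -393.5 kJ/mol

eq. 1 as written: -108.6 kJ/mol
eq. 2 reversed: +283.0 kJ/mol
eq. 3 × 2: (2)·(+226.7) = +453.4 kJ/mol
eq. 4 as written: -393.5 kJ/mol
delta H = (1)·(-108.6) + (-1)·(-283.0) + (2)·(+226.7) + (1)·(-393.5) = 234.3 kJ/mol

delta H = 234.3 kJ/mol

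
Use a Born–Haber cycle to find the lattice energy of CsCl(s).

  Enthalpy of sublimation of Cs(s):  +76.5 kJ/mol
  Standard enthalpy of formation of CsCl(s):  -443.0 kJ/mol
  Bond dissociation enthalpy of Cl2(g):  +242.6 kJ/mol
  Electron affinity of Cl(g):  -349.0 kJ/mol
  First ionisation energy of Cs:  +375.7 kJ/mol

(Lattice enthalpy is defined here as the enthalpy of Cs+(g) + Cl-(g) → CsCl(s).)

ΔHf° = 1·ΔHsub + 1·(ΣIE) + 1/2·D(Cl2) + 1·EA + U
-443.0 = 1·(+76.5) + 1·(+375.7) + 1/2·(+242.6) + 1·(-349.0) + U
U = -443.0 − (+224.5) = -667.5 kJ/mol

U = -667.5 kJ/mol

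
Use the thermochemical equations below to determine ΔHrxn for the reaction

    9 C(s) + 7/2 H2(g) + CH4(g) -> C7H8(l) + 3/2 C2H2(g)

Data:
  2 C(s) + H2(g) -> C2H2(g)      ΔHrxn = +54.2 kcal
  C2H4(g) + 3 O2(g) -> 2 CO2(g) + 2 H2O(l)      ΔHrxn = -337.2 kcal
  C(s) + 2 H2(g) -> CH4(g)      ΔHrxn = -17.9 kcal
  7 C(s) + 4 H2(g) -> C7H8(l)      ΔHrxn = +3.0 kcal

ΔHrxn = 102.2 kcal

equation 1 × 3/2: (3/2)·(+54.2) = +81.3 kcal
equation 2: not needed.
equation 3 reversed: +17.9 kcal
equation 4 as written: +3.0 kcal
ΔHrxn = (+81.3) + (+17.9) + (+3.0) = 102.2 kcal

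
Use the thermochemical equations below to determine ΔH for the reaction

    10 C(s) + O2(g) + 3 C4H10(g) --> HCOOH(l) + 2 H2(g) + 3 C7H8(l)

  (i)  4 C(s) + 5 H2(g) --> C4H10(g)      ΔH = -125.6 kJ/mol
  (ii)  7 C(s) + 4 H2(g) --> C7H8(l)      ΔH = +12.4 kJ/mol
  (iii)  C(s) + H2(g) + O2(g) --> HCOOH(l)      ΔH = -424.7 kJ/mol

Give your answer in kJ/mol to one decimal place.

ΔH = -10.7 kJ/mol

(i) reversed and × 3: (-3)·(-125.6) = +376.8 kJ/mol
(ii) × 3: (3)·(+12.4) = +37.2 kJ/mol
(iii) as written: -424.7 kJ/mol
ΔH = (+376.8) + (+37.2) + (-424.7) = -10.7 kJ/mol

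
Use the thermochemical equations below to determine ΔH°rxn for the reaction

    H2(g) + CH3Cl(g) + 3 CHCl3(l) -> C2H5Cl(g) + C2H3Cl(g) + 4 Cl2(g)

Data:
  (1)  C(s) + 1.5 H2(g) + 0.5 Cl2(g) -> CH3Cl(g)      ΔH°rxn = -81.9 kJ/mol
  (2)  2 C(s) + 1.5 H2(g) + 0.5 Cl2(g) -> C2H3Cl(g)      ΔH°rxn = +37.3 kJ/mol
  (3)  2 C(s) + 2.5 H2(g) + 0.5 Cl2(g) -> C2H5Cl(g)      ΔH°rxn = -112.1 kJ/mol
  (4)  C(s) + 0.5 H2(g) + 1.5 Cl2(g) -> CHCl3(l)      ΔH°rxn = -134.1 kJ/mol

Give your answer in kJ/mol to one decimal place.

(1) reversed: +81.9 kJ/mol
(2) as written: +37.3 kJ/mol
(3) as written: -112.1 kJ/mol
(4) reversed and × 3: (-3)·(-134.1) = +402.3 kJ/mol
ΔH°rxn = (-1)·(-81.9) + (1)·(+37.3) + (1)·(-112.1) + (-3)·(-134.1) = 409.4 kJ/mol

ΔH°rxn = 409.4 kJ/mol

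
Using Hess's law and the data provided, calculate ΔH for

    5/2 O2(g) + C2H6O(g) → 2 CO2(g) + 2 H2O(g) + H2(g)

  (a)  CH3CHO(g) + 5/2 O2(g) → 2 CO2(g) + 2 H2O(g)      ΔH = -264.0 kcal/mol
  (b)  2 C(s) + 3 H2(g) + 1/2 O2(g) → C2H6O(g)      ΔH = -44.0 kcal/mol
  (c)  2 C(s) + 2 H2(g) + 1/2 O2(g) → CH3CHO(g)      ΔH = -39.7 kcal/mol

(a) as written (CO2(g) already on the product side): -264.0 kcal/mol
(b) reversed (reverse to put C2H6O(g) on the reactant side): +44.0 kcal/mol
(c) as written: -39.7 kcal/mol
Summing the manipulated equations, ΔH = (1)·(-264.0) + (-1)·(-44.0) + (1)·(-39.7) = -259.7 kcal/mol

ΔH = -259.7 kcal/mol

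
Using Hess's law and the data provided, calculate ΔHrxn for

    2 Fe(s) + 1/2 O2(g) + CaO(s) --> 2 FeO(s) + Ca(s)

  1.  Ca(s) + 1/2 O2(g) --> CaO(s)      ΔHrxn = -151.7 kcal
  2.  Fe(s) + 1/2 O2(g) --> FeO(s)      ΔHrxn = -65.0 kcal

eq. 1 reversed: +151.7 kcal
eq. 2 × 2: (2)·(-65.0) = -130.0 kcal
ΔHrxn = (+151.7) + (-130.0) = 21.7 kcal

ΔHrxn = 21.7 kcal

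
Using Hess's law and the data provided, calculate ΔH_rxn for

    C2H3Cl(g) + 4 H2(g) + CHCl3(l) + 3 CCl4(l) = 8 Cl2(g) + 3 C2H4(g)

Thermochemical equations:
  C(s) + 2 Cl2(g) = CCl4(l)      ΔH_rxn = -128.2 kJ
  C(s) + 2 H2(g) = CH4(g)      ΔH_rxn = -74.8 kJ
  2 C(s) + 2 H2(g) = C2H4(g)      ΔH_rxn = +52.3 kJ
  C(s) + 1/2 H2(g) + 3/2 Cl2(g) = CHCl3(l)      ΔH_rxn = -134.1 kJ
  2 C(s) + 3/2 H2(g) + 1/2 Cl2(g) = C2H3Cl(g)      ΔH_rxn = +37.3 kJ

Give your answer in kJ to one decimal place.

ΔH_rxn = 638.3 kJ

equation 1 reversed and × 3: (-3)·(-128.2) = +384.6 kJ
equation 2: not needed.
equation 3 × 3: (3)·(+52.3) = +156.9 kJ
equation 4 reversed: +134.1 kJ
equation 5 reversed: -37.3 kJ
ΔH_rxn = (-3)·(-128.2) + (3)·(+52.3) + (-1)·(-134.1) + (-1)·(+37.3) = 638.3 kJ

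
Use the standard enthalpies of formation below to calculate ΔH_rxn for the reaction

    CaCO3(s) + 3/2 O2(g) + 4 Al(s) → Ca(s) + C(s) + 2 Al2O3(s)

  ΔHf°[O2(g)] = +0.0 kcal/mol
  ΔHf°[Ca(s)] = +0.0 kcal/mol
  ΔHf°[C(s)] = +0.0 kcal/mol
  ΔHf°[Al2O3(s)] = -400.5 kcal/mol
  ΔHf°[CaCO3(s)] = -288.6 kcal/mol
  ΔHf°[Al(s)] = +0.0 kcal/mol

Products: 1·(+0.0) + 1·(+0.0) + 2·(-400.5) = -801.0
Reactants: 1·(-288.6) + 3/2·(+0.0) + 4·(+0.0) = -288.6
ΔH_rxn = (-801.0) − (-288.6) = -512.4 kcal/mol

ΔH_rxn = -512.4 kcal/mol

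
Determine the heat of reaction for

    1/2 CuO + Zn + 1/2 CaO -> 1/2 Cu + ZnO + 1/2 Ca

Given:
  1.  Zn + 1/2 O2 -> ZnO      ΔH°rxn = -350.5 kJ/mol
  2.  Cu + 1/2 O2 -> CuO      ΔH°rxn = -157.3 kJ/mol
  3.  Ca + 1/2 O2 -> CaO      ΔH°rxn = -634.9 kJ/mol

ΔH°rxn = 45.6 kJ/mol

eq. 1 as written (ZnO already on the product side): -350.5 kJ/mol
eq. 2 reversed and × 1/2 (reverse to put CuO on the reactant side; scale by 1/2 for the 1/2 CuO): (-1/2)·(-157.3) = +78.65 kJ/mol
eq. 3 reversed and × 1/2 (reverse to put CaO on the reactant side; ×1/2 to match 1/2 CaO in the target): (-1/2)·(-634.9) = +317.45 kJ/mol
ΔH°rxn = (1)·(-350.5) + (-1/2)·(-157.3) + (-1/2)·(-634.9) = 45.6 kJ/mol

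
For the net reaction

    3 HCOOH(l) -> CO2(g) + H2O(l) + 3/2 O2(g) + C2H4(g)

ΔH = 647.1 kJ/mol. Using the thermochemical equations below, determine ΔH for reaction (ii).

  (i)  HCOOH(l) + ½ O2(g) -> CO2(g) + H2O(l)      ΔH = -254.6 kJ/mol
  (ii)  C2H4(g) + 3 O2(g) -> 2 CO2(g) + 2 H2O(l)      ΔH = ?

ΔH = -1410.9 kJ/mol

(i) × 3 (×3 to match 3 HCOOH(l) in the target): (3)·(-254.6) = -763.8 kJ/mol
(ii) reversed (C2H4(g) must end up as a product): contributes −x
+647.1 = (-763.8) − x
x = (+647.1 − (-763.8)) / (-1) = -1410.9 kJ/mol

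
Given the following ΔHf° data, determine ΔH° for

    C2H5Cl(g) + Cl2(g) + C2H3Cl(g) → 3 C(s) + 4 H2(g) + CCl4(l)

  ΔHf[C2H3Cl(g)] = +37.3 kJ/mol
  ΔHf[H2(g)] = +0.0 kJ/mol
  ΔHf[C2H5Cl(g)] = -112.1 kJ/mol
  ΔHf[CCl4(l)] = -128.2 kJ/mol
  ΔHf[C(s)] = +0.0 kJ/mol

Products: 3·(+0.0) + 4·(+0.0) + 1·(-128.2) = -128.2
Reactants: 1·(-112.1) + 1·(+0.0) + 1·(+37.3) = -74.8
ΔH° = (-128.2) − (-74.8) = -53.4 kJ/mol

ΔH° = -53.4 kJ/mol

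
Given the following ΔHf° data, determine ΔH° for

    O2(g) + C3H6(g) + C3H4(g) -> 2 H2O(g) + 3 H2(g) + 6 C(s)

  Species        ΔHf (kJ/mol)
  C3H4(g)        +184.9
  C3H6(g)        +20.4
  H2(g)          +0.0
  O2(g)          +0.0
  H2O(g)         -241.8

ΔH° = -688.9 kJ/mol

ΔH°rxn = Σ nΔHf°(products) − Σ nΔHf°(reactants).
Products: 2·(-241.8) + 3·(+0.0) + 6·(+0.0) = -483.6
Reactants: 1·(+0.0) + 1·(+20.4) + 1·(+184.9) = +205.3
ΔH° = (-483.6) − (+205.3) = -688.9 kJ/mol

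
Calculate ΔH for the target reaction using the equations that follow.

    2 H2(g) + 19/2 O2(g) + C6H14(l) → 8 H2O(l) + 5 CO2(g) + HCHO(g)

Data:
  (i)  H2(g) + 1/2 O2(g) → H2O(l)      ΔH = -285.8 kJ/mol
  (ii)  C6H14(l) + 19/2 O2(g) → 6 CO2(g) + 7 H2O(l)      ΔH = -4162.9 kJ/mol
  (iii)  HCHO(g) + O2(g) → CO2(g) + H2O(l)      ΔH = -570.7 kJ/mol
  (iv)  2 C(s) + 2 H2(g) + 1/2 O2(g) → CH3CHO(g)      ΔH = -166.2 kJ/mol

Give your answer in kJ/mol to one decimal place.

ΔH = -4163.8 kJ/mol

(i) × 2: (2)·(-285.8) = -571.6 kJ/mol
(ii) as written (C6H14(l) already on the reactant side): -4162.9 kJ/mol
(iii) reversed (HCHO(g) must end up as a product): +570.7 kJ/mol
(iv): not needed (C(s) appears nowhere else).
Summing the manipulated equations, ΔH = (-571.6) + (-4162.9) + (+570.7) = -4163.8 kJ/mol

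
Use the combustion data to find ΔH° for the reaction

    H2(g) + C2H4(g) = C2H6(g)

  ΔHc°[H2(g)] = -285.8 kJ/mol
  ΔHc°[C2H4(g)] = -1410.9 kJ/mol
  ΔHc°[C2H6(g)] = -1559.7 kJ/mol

With combustion enthalpies, reactants minus products:
= [1·(-285.8) + 1·(-1410.9)] − [1·(-1559.7)]
= -137.0 kJ/mol

ΔH° = -137.0 kJ/mol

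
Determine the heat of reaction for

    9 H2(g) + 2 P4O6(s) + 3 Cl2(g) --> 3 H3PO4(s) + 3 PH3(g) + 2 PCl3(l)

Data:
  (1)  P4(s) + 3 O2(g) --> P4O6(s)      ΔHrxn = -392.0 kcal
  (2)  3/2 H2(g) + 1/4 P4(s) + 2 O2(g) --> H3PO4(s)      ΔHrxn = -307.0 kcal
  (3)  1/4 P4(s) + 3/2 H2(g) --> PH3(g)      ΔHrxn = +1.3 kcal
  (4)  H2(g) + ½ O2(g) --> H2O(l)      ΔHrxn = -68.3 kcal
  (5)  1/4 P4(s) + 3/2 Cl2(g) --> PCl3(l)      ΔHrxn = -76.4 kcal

ΔHrxn = -285.9 kcal

(1) reversed and × 2: (-2)·(-392.0) = +784.0 kcal
(2) × 3: (3)·(-307.0) = -921.0 kcal
(3) × 3: (3)·(+1.3) = +3.9 kcal
(4): not needed.
(5) × 2: (2)·(-76.4) = -152.8 kcal
By Hess's law, ΔHrxn = (+784.0) + (-921.0) + (+3.9) + (-152.8) = -285.9 kcal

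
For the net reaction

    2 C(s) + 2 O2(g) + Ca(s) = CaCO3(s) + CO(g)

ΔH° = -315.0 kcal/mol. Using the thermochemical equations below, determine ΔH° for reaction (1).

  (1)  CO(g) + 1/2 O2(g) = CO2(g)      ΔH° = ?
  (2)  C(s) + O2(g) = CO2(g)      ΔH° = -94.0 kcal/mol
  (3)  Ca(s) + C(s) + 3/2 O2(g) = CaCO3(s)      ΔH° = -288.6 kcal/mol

(1) reversed (reverse to put CO(g) on the product side): contributes −x
(2) as written: -94.0 kcal/mol
(3) as written (CaCO3(s) already on the product side): -288.6 kcal/mol
-315.0 = (-94.0) + (-288.6) − x
x = (-315.0 − (-382.6)) / (-1) = -67.6 kcal/mol

ΔH° = -67.6 kcal/mol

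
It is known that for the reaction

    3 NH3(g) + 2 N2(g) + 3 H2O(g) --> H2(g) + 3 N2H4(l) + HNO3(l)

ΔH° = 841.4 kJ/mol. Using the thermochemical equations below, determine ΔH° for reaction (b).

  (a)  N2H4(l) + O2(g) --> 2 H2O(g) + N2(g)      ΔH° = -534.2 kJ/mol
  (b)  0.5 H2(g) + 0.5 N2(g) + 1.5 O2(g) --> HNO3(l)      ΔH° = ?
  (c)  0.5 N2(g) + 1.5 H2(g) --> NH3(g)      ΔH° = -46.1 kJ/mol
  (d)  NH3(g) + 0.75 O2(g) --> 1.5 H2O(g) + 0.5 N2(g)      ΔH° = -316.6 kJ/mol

ΔH° = -174.1 kJ/mol

(a) reversed and × 3: (-3)·(-534.2) = +1602.6 kJ/mol
(b) as written: contributes x
(c) reversed: +46.1 kJ/mol
(d) × 2: (2)·(-316.6) = -633.2 kJ/mol
+841.4 = (+1602.6) + (+46.1) + (-633.2) + x
x = (+841.4 − (+1015.5)) / (1) = -174.1 kJ/mol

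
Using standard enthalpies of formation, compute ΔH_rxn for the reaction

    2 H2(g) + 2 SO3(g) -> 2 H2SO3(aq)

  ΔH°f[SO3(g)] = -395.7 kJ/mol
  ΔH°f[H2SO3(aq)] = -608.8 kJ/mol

Products: 2·(-608.8) = -1217.6
Reactants: 2·(+0.0) + 2·(-395.7) = -791.4
ΔH_rxn = (-1217.6) − (-791.4) = -426.2 kJ/mol

ΔH_rxn = -426.2 kJ/mol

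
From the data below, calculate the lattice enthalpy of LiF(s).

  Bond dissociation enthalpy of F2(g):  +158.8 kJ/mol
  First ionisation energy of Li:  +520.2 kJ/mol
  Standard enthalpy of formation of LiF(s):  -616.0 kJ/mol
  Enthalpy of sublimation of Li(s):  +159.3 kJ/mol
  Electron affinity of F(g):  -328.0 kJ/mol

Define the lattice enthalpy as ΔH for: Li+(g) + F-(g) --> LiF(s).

U = -1046.9 kJ/mol

ΔHf° = 1·ΔHsub + 1·(ΣIE) + 1/2·D(F2) + 1·EA + U
-616.0 = 1·(+159.3) + 1·(+520.2) + 1/2·(+158.8) + 1·(-328.0) + U
U = -616.0 − (+430.9) = -1046.9 kJ/mol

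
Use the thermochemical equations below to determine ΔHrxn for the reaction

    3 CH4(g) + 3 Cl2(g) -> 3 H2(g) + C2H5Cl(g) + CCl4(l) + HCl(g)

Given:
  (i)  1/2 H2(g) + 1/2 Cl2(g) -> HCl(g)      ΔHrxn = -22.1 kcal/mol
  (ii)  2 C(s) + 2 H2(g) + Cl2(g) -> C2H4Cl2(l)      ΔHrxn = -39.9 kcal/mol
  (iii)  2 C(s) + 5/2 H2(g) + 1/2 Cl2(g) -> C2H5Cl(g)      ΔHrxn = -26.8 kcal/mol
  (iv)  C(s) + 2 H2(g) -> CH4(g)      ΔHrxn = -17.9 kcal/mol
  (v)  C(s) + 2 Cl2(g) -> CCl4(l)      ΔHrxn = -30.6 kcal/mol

(i) as written (HCl(g) already on the product side): -22.1 kcal/mol
(ii): not needed (C2H4Cl2(l) appears nowhere else).
(iii) as written (C2H5Cl(g) already on the product side): -26.8 kcal/mol
(iv) reversed and × 3 (reverse to put CH4(g) on the reactant side; scale by 3 for the 3 CH4(g)): (-3)·(-17.9) = +53.7 kcal/mol
(v) as written (CCl4(l) already on the product side): -30.6 kcal/mol
Summing the manipulated equations, ΔHrxn = (1)·(-22.1) + (1)·(-26.8) + (-3)·(-17.9) + (1)·(-30.6) = -25.8 kcal/mol

ΔHrxn = -25.8 kcal/mol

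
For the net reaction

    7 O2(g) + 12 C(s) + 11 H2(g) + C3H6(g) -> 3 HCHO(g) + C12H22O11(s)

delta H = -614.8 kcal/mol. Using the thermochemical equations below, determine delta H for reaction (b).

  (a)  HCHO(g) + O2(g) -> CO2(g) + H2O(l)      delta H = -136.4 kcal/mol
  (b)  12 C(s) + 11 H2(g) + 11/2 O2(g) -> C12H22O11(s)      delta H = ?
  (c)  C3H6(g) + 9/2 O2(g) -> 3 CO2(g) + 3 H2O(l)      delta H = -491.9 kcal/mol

(a) reversed and × 3: (-3)·(-136.4) = +409.2 kcal/mol
(b) as written: contributes x
(c) as written: -491.9 kcal/mol
-614.8 = (+409.2) + (-491.9) + x
x = (-614.8 − (-82.7)) / (1) = -532.1 kcal/mol

delta H = -532.1 kcal/mol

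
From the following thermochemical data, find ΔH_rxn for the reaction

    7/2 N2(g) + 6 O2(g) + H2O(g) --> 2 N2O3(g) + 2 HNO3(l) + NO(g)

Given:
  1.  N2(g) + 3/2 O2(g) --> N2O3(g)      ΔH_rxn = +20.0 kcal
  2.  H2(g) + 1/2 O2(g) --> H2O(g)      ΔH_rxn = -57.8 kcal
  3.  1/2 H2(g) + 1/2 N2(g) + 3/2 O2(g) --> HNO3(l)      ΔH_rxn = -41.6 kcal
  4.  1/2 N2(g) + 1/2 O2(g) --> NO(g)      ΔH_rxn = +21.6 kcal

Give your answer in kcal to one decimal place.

ΔH_rxn = 36.2 kcal

eq. 1 × 2: (2)·(+20.0) = +40.0 kcal
eq. 2 reversed: +57.8 kcal
eq. 3 × 2: (2)·(-41.6) = -83.2 kcal
eq. 4 as written: +21.6 kcal
Combining the equations, ΔH_rxn = (+40.0) + (+57.8) + (-83.2) + (+21.6) = 36.2 kcal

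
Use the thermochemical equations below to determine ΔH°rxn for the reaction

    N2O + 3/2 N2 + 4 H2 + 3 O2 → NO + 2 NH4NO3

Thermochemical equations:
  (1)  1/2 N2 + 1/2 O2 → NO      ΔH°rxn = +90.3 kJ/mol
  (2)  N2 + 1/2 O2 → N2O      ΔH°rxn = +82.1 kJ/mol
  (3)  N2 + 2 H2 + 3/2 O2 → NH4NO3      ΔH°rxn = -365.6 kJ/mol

ΔH°rxn = -723.0 kJ/mol

(1) as written (NO already on the product side): +90.3 kJ/mol
(2) reversed (N2O must end up as a reactant): -82.1 kJ/mol
(3) × 2 (scale by 2 for the 2 NH4NO3): (2)·(-365.6) = -731.2 kJ/mol
ΔH°rxn = (+90.3) + (-82.1) + (-731.2) = -723.0 kJ/mol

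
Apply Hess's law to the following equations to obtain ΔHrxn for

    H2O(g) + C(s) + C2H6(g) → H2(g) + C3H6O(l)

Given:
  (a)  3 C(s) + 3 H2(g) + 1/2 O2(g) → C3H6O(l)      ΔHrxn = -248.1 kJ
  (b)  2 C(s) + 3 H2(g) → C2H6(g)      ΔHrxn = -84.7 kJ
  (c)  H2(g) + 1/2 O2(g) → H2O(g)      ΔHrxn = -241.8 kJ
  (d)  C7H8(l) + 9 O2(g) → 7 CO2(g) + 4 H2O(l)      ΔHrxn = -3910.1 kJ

ΔHrxn = 78.4 kJ

(a) as written (C3H6O(l) already on the product side): -248.1 kJ
(b) reversed (C2H6(g) must end up as a reactant): +84.7 kJ
(c) reversed (H2O(g) must end up as a reactant): +241.8 kJ
(d): not needed (C7H8(l) appears nowhere else).
ΔHrxn = (-248.1) + (+84.7) + (+241.8) = 78.4 kJ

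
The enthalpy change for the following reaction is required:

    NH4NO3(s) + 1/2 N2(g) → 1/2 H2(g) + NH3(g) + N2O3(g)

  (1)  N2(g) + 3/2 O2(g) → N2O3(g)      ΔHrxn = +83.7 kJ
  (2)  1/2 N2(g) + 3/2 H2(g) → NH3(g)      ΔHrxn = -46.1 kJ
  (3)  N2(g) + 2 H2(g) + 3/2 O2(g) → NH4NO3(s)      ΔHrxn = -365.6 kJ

(1) as written: +83.7 kJ
(2) as written: -46.1 kJ
(3) reversed: +365.6 kJ
Summing the manipulated equations, ΔHrxn = (+83.7) + (-46.1) + (+365.6) = 403.2 kJ

ΔHrxn = 403.2 kJ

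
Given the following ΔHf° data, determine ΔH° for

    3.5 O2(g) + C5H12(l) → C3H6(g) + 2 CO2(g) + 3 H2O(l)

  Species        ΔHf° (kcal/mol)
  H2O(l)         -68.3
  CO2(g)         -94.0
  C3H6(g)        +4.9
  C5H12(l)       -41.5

Products: 1·(+4.9) + 2·(-94.0) + 3·(-68.3) = -388.0
Reactants: 7/2·(+0.0) + 1·(-41.5) = -41.5
ΔH° = (-388.0) − (-41.5) = -346.5 kcal/mol

ΔH° = -346.5 kcal/mol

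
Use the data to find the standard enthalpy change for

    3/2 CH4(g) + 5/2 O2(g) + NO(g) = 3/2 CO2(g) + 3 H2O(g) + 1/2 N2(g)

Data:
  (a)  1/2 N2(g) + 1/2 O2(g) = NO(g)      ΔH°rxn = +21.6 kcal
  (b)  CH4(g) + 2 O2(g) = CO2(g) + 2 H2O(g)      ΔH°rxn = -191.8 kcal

ΔH°rxn = -309.3 kcal

(a) reversed (reverse to put NO(g) on the reactant side): -21.6 kcal
(b) × 3/2 (×3/2 to match 3/2 CH4(g) in the target): (3/2)·(-191.8) = -287.7 kcal
ΔH°rxn = (-1)·(+21.6) + (3/2)·(-191.8) = -309.3 kcal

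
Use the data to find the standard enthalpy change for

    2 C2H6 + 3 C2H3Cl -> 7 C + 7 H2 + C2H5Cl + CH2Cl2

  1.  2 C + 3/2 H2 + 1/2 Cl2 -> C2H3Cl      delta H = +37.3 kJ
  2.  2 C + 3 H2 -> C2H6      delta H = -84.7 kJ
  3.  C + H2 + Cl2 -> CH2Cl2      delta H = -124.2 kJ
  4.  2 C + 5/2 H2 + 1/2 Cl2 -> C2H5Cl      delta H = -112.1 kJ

eq. 1 reversed and × 3 (C2H3Cl must end up as a reactant; scale by 3 for the 3 C2H3Cl): (-3)·(+37.3) = -111.9 kJ
eq. 2 reversed and × 2 (reverse to put C2H6 on the reactant side; scale by 2 for the 2 C2H6): (-2)·(-84.7) = +169.4 kJ
eq. 3 as written (CH2Cl2 already on the product side): -124.2 kJ
eq. 4 as written (C2H5Cl already on the product side): -112.1 kJ
Combining the equations, delta H = (-111.9) + (+169.4) + (-124.2) + (-112.1) = -178.8 kJ

delta H = -178.8 kJ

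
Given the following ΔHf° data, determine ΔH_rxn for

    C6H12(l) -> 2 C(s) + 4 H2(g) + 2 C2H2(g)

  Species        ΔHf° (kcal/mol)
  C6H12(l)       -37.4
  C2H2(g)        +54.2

Products: 2·(+0.0) + 4·(+0.0) + 2·(+54.2) = +108.4
Reactants: 1·(-37.4) = -37.4
ΔH_rxn = (+108.4) − (-37.4) = 145.8 kcal/mol

ΔH_rxn = 145.8 kcal/mol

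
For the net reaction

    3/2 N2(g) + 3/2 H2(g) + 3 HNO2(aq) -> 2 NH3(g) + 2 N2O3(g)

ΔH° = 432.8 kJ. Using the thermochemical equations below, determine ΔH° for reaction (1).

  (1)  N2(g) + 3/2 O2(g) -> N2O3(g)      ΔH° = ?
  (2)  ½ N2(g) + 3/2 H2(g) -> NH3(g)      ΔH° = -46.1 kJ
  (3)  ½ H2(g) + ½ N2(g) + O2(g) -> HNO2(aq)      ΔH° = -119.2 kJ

ΔH° = 83.7 kJ

(1) × 2 (×2 to match 2 N2O3(g) in the target): contributes 2·x
(2) × 2 (scale by 2 for the 2 NH3(g)): (2)·(-46.1) = -92.2 kJ
(3) reversed and × 3 (HNO2(aq) must end up as a reactant; scale by 3 for the 3 HNO2(aq)): (-3)·(-119.2) = +357.6 kJ
+432.8 = (-92.2) + (+357.6) + 2·x
x = (+432.8 − (+265.4)) / (2) = 83.7 kJ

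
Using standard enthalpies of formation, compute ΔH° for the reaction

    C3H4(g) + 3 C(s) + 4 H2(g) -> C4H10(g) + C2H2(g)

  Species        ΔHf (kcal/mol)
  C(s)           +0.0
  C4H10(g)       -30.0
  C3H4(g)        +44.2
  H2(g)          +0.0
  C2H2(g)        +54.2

ΔH° = -20.0 kcal/mol

Products: 1·(-30.0) + 1·(+54.2) = +24.2
Reactants: 1·(+44.2) + 3·(+0.0) + 4·(+0.0) = +44.2
ΔH° = (+24.2) − (+44.2) = -20.0 kcal/mol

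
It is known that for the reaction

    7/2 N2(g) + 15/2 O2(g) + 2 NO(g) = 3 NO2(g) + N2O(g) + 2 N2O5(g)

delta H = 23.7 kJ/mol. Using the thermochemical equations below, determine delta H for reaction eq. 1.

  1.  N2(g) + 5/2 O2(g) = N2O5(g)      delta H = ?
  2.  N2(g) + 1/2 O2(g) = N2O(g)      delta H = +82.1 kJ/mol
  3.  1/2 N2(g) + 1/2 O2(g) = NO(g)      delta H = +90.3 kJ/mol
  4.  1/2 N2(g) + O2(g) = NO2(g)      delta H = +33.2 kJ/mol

delta H = 11.3 kJ/mol

eq. 1 × 2: contributes 2·x
eq. 2 as written: +82.1 kJ/mol
eq. 3 reversed and × 2: (-2)·(+90.3) = -180.6 kJ/mol
eq. 4 × 3: (3)·(+33.2) = +99.6 kJ/mol
+23.7 = (+82.1) + (-180.6) + (+99.6) + 2·x
x = (+23.7 − (+1.1)) / (2) = 11.3 kJ/mol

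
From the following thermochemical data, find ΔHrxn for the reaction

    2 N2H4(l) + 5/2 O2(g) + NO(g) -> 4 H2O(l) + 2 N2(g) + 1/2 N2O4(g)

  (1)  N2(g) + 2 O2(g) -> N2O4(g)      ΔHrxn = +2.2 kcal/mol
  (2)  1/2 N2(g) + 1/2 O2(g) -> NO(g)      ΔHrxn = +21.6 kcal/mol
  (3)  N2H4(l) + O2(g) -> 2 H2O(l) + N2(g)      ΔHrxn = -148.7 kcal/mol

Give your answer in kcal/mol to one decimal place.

(1) × 1/2: (1/2)·(+2.2) = +1.1 kcal/mol
(2) reversed: -21.6 kcal/mol
(3) × 2: (2)·(-148.7) = -297.4 kcal/mol
Since enthalpy is a state function, ΔHrxn = (+1.1) + (-21.6) + (-297.4) = -317.9 kcal/mol

ΔHrxn = -317.9 kcal/mol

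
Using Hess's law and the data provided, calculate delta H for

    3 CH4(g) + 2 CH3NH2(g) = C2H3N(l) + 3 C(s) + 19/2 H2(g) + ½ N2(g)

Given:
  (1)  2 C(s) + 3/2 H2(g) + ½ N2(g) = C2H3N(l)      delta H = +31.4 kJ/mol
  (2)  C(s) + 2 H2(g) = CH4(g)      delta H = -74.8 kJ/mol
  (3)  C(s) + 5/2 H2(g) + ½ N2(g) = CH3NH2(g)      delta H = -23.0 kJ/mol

delta H = 301.8 kJ/mol

(1) as written (C2H3N(l) already on the product side): +31.4 kJ/mol
(2) reversed and × 3 (reverse to put CH4(g) on the reactant side; scale by 3 for the 3 CH4(g)): (-3)·(-74.8) = +224.4 kJ/mol
(3) reversed and × 2 (reverse to put CH3NH2(g) on the reactant side; ×2 to match 2 CH3NH2(g) in the target): (-2)·(-23.0) = +46.0 kJ/mol
By Hess's law, delta H = (1)·(+31.4) + (-3)·(-74.8) + (-2)·(-23.0) = 301.8 kJ/mol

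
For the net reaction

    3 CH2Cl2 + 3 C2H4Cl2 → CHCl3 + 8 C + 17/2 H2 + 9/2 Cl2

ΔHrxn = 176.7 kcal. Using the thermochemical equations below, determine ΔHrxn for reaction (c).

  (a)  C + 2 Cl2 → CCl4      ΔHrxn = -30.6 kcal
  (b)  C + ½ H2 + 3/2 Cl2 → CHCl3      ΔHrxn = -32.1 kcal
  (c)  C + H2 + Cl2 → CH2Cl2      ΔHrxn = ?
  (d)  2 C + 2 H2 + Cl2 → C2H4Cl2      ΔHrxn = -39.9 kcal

ΔHrxn = -29.7 kcal

(a): not needed.
(b) as written: -32.1 kcal
(c) reversed and × 3: contributes −3·x
(d) reversed and × 3: (-3)·(-39.9) = +119.7 kcal
+176.7 = (-32.1) + (+119.7) − 3·x
x = (+176.7 − (+87.6)) / (-3) = -29.7 kcal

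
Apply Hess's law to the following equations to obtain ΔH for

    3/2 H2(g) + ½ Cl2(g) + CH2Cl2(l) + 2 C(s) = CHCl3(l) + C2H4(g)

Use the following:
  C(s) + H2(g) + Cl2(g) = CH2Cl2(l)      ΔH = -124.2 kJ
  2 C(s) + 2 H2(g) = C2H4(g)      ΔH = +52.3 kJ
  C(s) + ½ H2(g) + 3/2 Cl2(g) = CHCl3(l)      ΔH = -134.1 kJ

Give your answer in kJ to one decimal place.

equation 1 reversed: +124.2 kJ
equation 2 as written: +52.3 kJ
equation 3 as written: -134.1 kJ
Since enthalpy is a state function, ΔH = (-1)·(-124.2) + (1)·(+52.3) + (1)·(-134.1) = 42.4 kJ

ΔH = 42.4 kJ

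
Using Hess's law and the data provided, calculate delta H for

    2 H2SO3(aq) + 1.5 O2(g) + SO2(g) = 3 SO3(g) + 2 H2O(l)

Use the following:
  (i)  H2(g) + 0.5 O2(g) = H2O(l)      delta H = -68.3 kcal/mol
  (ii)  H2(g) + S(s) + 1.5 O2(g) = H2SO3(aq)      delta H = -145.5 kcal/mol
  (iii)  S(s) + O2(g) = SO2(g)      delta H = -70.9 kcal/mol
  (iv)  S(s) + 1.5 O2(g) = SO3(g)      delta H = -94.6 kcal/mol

(i) × 2 (scale by 2 for the 2 H2O(l)): (2)·(-68.3) = -136.6 kcal/mol
(ii) reversed and × 2 (reverse to put H2SO3(aq) on the reactant side; ×2 to match 2 H2SO3(aq) in the target): (-2)·(-145.5) = +291.0 kcal/mol
(iii) reversed (reverse to put SO2(g) on the reactant side): +70.9 kcal/mol
(iv) × 3 (×3 to match 3 SO3(g) in the target): (3)·(-94.6) = -283.8 kcal/mol
Since enthalpy is a state function, delta H = (-136.6) + (+291.0) + (+70.9) + (-283.8) = -58.5 kcal/mol

delta H = -58.5 kcal/mol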